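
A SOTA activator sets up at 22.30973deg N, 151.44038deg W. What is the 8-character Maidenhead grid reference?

Shift to the Maidenhead origin (180°W, 90°S): lon 28.55962, lat 112.30973.
Field: 28.55962/20 → 1 → B, 112.30973/10 → 11 → L; chars BL.
Square: 8.55962/2 → 4, 2.30973/1 → 2; chars 42.
Subsquare: 0.55962/0.0833333 → 6 → g, 0.30973/0.0416667 → 7 → h; chars gh.
Extended square: 0.05962/0.00833333 → 7, 0.01806/0.00416667 → 4; chars 74.

BL42gh74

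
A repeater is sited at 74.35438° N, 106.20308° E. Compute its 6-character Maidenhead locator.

Offset from 180°W / 90°S: lon 286.2031°, lat 164.3544°.
Field (20°×10°, letters A–R): 286.2031/20 → 14 → O, 164.3544/10 → 16 → Q; chars OQ.
Square (2°×1°, digits 0–9): 6.2031/2 → 3, 4.3544/1 → 4; chars 34.
Subsquare (5′×2.5′, letters a–x): 0.2031/0.0833333 → 2 → c, 0.3544/0.0416667 → 8 → i; chars ci.

OQ34ci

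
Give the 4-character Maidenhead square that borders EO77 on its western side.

EO67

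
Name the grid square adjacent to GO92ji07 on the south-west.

Longitude extended square 0; −1 → -1, wraps to 9, carry into subsquare.
Longitude subsquare j = 9; −1 → 8 = i.
Latitude extended square 7; −1 → 6.

GO92ii96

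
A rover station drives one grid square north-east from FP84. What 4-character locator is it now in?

FP95

Longitude square 8; +1 → 9.
Latitude square 4; +1 → 5.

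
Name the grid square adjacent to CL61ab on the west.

CL51xb

Longitude subsquare a = 0; −1 → -1, wraps to 23 = x, carry into square.
Longitude square 6; −1 → 5.
The latitude characters are unchanged.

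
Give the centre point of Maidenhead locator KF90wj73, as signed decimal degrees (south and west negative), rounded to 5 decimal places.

-39.61042, 39.89583

Field K=10, F=5: +10·20° lon, +5·10° lat → SW at lon 20°, lat -40°.
Square 9, 0: +9·2° lon, +0·1° lat → SW at lon 38°, lat -40°.
Subsquare w=22, j=9: +22·0.0833333° lon, +9·0.0416667° lat → SW at lon 39.8333°, lat -39.625°.
Extended square 7, 3: +7·0.00833333° lon, +3·0.00416667° lat → SW at lon 39.8917°, lat -39.6125°.
Cell spans 0.00833333° lon × 0.00416667° lat. Centre is SW corner plus half of each.
latitude -39.61042, longitude 39.89583.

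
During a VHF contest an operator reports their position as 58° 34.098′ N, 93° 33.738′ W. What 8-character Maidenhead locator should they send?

Offset from 180°W / 90°S: lon 86.43770°, lat 148.56830°.
Field: 86.43770/20 → 4 → E, 148.56830/10 → 14 → O; chars EO.
Square: 6.43770/2 → 3, 8.56830/1 → 8; chars 38.
Subsquare: 0.43770/0.0833333 → 5 → f, 0.56830/0.0416667 → 13 → n; chars fn.
Extended square: 0.02103/0.00833333 → 2, 0.02663/0.00416667 → 6; chars 26.

EO38fn26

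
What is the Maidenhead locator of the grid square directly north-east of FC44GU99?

Longitude extended square 9; +1 → 10, wraps to 0, carry into subsquare.
Longitude subsquare g = 6; +1 → 7 = h.
Latitude extended square 9; +1 → 10, wraps to 0, carry into subsquare.
Latitude subsquare u = 20; +1 → 21 = v.

FC44hv00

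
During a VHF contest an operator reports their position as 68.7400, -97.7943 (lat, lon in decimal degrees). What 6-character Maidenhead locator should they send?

EP18cr

Shift to the Maidenhead origin (180°W, 90°S): lon 82.2057, lat 158.7400.
Field: lon ⌊82.2057/20⌋ = 4 → E; lat ⌊158.7400/10⌋ = 15 → P.
Square: lon ⌊2.2057/2⌋ = 1; lat ⌊8.7400/1⌋ = 8.
Subsquare: lon ⌊0.2057/0.0833333⌋ = 2 → c; lat ⌊0.7400/0.0416667⌋ = 17 → r.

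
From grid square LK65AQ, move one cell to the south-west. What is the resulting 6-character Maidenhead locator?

LK55xp

Longitude subsquare a = 0; −1 → -1, wraps to 23 = x, carry into square.
Longitude square 6; −1 → 5.
Latitude subsquare q = 16; −1 → 15 = p.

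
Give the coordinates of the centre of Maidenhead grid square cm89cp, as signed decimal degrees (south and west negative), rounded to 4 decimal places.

39.6458, -123.7917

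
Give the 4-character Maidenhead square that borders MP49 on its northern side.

Latitude square 9; +1 → 10, wraps to 0, carry into field.
Latitude field P = 15; +1 → 16 = Q.
The longitude characters are unchanged.

MQ40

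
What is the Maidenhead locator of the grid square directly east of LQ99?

MQ09

Longitude square 9; +1 → 10, wraps to 0, carry into field.
Longitude field L = 11; +1 → 12 = M.
The latitude characters are unchanged.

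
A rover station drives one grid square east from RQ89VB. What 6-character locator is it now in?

RQ89wb

Longitude subsquare v = 21; +1 → 22 = w.
The latitude characters are unchanged.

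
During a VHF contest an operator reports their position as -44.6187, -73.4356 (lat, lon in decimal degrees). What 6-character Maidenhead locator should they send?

FE35gj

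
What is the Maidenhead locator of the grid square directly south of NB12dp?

Latitude subsquare p = 15; −1 → 14 = o.
The longitude characters are unchanged.

NB12do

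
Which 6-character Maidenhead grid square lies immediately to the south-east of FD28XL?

FD38ak

Longitude subsquare x = 23; +1 → 24, wraps to 0 = a, carry into square.
Longitude square 2; +1 → 3.
Latitude subsquare l = 11; −1 → 10 = k.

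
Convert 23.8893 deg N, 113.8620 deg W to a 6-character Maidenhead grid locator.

Add 180° to longitude and 90° to latitude: 66.1380, 113.8893.
Field: 66.1380/20 → 3 → D, 113.8893/10 → 11 → L; chars DL.
Square: 6.1380/2 → 3, 3.8893/1 → 3; chars 33.
Subsquare: 0.1380/0.0833333 → 1 → b, 0.8893/0.0416667 → 21 → v; chars bv.

DL33bv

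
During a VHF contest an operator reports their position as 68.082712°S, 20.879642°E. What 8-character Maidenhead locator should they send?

Shift to the Maidenhead origin (180°W, 90°S): lon 200.87964, lat 21.91729.
Field: lon ⌊200.87964/20⌋ = 10 → K; lat ⌊21.91729/10⌋ = 2 → C.
Square: lon ⌊0.87964/2⌋ = 0; lat ⌊1.91729/1⌋ = 1.
Subsquare: lon ⌊0.87964/0.0833333⌋ = 10 → k; lat ⌊0.91729/0.0416667⌋ = 22 → w.
Extended square: lon ⌊0.04631/0.00833333⌋ = 5; lat ⌊0.00062/0.00416667⌋ = 0.

KC01kw50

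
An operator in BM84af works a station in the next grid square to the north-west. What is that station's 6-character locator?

Longitude subsquare a = 0; −1 → -1, wraps to 23 = x, carry into square.
Longitude square 8; −1 → 7.
Latitude subsquare f = 5; +1 → 6 = g.

BM74xg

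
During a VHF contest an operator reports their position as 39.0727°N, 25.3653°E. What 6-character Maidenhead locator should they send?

KM29qb

Shift to the Maidenhead origin (180°W, 90°S): lon 205.3653, lat 129.0727.
Field: 205.3653/20 → 10 → K, 129.0727/10 → 12 → M; chars KM.
Square: 5.3653/2 → 2, 9.0727/1 → 9; chars 29.
Subsquare: 1.3653/0.0833333 → 16 → q, 0.0727/0.0416667 → 1 → b; chars qb.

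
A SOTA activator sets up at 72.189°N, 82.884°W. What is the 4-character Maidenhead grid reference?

EQ82

Shift to the Maidenhead origin (180°W, 90°S): lon 97.12, lat 162.19.
Field (20°×10°, letters A–R): lon ⌊97.12/20⌋ = 4 → E; lat ⌊162.19/10⌋ = 16 → Q.
Square (2°×1°, digits 0–9): lon ⌊17.12/2⌋ = 8; lat ⌊2.19/1⌋ = 2.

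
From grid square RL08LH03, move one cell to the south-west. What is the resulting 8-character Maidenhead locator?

RL08kh92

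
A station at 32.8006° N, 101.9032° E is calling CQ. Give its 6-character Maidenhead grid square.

Add 180° to longitude and 90° to latitude: 281.9032, 122.8006.
Field (20°×10°, letters A–R): lon ⌊281.9032/20⌋ = 14 → O; lat ⌊122.8006/10⌋ = 12 → M.
Square (2°×1°, digits 0–9): lon ⌊1.9032/2⌋ = 0; lat ⌊2.8006/1⌋ = 2.
Subsquare (5′×2.5′, letters a–x): lon ⌊1.9032/0.0833333⌋ = 22 → w; lat ⌊0.8006/0.0416667⌋ = 19 → t.

OM02wt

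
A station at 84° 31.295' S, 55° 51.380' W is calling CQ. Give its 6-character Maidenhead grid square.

Add 180° to longitude and 90° to latitude: 124.1437, 5.4784.
Field (20°×10°, letters A–R): 124.1437/20 → 6 → G, 5.4784/10 → 0 → A; chars GA.
Square (2°×1°, digits 0–9): 4.1437/2 → 2, 5.4784/1 → 5; chars 25.
Subsquare (5′×2.5′, letters a–x): 0.1437/0.0833333 → 1 → b, 0.4784/0.0416667 → 11 → l; chars bl.

GA25bl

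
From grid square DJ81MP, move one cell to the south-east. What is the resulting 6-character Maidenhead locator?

DJ81no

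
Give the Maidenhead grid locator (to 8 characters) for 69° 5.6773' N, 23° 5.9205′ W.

HP89kc82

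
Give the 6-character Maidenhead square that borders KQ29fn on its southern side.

Latitude subsquare n = 13; −1 → 12 = m.
The longitude characters are unchanged.

KQ29fm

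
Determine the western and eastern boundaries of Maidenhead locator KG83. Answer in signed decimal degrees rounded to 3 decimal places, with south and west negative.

Field K=10, G=6: +10·20° lon, +6·10° lat → SW at lon 20°, lat -30°.
Square 8, 3: +8·2° lon, +3·1° lat → SW at lon 36°, lat -27°.
Cell spans 2° lon × 1° lat.
west 36.000, east 38.000.

36.000, 38.000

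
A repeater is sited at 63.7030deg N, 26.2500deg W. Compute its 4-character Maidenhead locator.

HP63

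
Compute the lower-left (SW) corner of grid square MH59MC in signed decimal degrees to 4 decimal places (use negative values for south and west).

Field M=12, H=7: +12·20° lon, +7·10° lat → SW at lon 60°, lat -20°.
Square 5, 9: +5·2° lon, +9·1° lat → SW at lon 70°, lat -11°.
Subsquare m=12, c=2: +12·0.0833333° lon, +2·0.0416667° lat → SW at lon 71°, lat -10.9167°.
latitude -10.9167, longitude 71.0000.

-10.9167, 71.0000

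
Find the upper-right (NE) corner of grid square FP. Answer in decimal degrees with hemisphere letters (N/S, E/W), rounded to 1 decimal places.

Field F=5, P=15: +5·20° lon, +15·10° lat → SW at lon -80°, lat 60°.
Cell spans 20° lon × 10° lat. NE corner is SW corner plus one full cell.
latitude 70.0° N, longitude 60.0° W.

70.0° N, 60.0° W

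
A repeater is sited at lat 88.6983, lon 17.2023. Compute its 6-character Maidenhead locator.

JR88oq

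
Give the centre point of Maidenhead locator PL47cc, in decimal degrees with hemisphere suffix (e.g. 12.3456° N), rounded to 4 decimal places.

27.1042° N, 128.2083° E

Field P=15, L=11: +15·20° lon, +11·10° lat → SW at lon 120°, lat 20°.
Square 4, 7: +4·2° lon, +7·1° lat → SW at lon 128°, lat 27°.
Subsquare c=2, c=2: +2·0.0833333° lon, +2·0.0416667° lat → SW at lon 128.167°, lat 27.0833°.
Cell spans 0.0833333° lon × 0.0416667° lat. Centre is SW corner plus half of each.
latitude 27.1042° N, longitude 128.2083° E.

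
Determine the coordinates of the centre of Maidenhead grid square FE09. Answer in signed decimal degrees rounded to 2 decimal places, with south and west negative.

-40.50, -79.00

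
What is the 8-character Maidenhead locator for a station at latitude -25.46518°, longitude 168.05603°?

Shift to the Maidenhead origin (180°W, 90°S): lon 348.05603, lat 64.53482.
Field: lon ⌊348.05603/20⌋ = 17 → R; lat ⌊64.53482/10⌋ = 6 → G.
Square: lon ⌊8.05603/2⌋ = 4; lat ⌊4.53482/1⌋ = 4.
Subsquare: lon ⌊0.05603/0.0833333⌋ = 0 → a; lat ⌊0.53482/0.0416667⌋ = 12 → m.
Extended square: lon ⌊0.05603/0.00833333⌋ = 6; lat ⌊0.03482/0.00416667⌋ = 8.

RG44am68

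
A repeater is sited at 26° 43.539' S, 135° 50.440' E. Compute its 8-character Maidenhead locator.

PG73wg05

Shift to the Maidenhead origin (180°W, 90°S): lon 315.84067, lat 63.27435.
Field: lon ⌊315.84067/20⌋ = 15 → P; lat ⌊63.27435/10⌋ = 6 → G.
Square: lon ⌊15.84067/2⌋ = 7; lat ⌊3.27435/1⌋ = 3.
Subsquare: lon ⌊1.84067/0.0833333⌋ = 22 → w; lat ⌊0.27435/0.0416667⌋ = 6 → g.
Extended square: lon ⌊0.00733/0.00833333⌋ = 0; lat ⌊0.02435/0.00416667⌋ = 5.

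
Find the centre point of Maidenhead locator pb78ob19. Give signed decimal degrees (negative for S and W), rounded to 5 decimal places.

-71.91875, 135.17917

Field P=15, B=1: +15·20° lon, +1·10° lat → SW at lon 120°, lat -80°.
Square 7, 8: +7·2° lon, +8·1° lat → SW at lon 134°, lat -72°.
Subsquare o=14, b=1: +14·0.0833333° lon, +1·0.0416667° lat → SW at lon 135.167°, lat -71.9583°.
Extended square 1, 9: +1·0.00833333° lon, +9·0.00416667° lat → SW at lon 135.175°, lat -71.9208°.
Cell spans 0.00833333° lon × 0.00416667° lat. Centre is SW corner plus half of each.
latitude -71.91875, longitude 135.17917.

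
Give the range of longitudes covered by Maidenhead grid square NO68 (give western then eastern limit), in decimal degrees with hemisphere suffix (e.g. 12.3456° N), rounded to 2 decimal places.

Field N=13, O=14: +13·20° lon, +14·10° lat → SW at lon 80°, lat 50°.
Square 6, 8: +6·2° lon, +8·1° lat → SW at lon 92°, lat 58°.
Cell spans 2° lon × 1° lat.
west 92.00° E, east 94.00° E.

92.00° E, 94.00° E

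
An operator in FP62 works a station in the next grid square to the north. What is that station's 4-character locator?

FP63

Latitude square 2; +1 → 3.
The longitude characters are unchanged.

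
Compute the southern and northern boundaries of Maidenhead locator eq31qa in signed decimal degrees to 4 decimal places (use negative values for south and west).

71.0000, 71.0417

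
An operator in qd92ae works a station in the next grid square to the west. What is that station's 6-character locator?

QD82xe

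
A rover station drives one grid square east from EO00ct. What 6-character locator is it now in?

EO00dt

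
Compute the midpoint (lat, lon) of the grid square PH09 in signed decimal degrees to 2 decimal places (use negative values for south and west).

-10.50, 121.00

Field P=15, H=7: +15·20° lon, +7·10° lat → SW at lon 120°, lat -20°.
Square 0, 9: +0·2° lon, +9·1° lat → SW at lon 120°, lat -11°.
Cell spans 2° lon × 1° lat. Centre is SW corner plus half of each.
latitude -10.50, longitude 121.00.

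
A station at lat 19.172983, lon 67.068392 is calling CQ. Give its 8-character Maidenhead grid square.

Add 180° to longitude and 90° to latitude: 247.06839, 109.17298.
Field: 247.06839/20 → 12 → M, 109.17298/10 → 10 → K; chars MK.
Square: 7.06839/2 → 3, 9.17298/1 → 9; chars 39.
Subsquare: 1.06839/0.0833333 → 12 → m, 0.17298/0.0416667 → 4 → e; chars me.
Extended square: 0.06839/0.00833333 → 8, 0.00632/0.00416667 → 1; chars 81.

MK39me81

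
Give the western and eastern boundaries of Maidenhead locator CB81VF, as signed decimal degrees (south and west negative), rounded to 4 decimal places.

Field C=2, B=1: +2·20° lon, +1·10° lat → SW at lon -140°, lat -80°.
Square 8, 1: +8·2° lon, +1·1° lat → SW at lon -124°, lat -79°.
Subsquare v=21, f=5: +21·0.0833333° lon, +5·0.0416667° lat → SW at lon -122.25°, lat -78.7917°.
Cell spans 0.0833333° lon × 0.0416667° lat.
west -122.2500, east -122.1667.

-122.2500, -122.1667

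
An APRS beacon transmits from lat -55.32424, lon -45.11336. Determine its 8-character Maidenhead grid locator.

GD74kq62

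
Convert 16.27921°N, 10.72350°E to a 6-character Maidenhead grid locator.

JK56ig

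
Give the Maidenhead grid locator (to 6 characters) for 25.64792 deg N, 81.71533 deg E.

Offset from 180°W / 90°S: lon 261.7153°, lat 115.6479°.
Field: lon ⌊261.7153/20⌋ = 13 → N; lat ⌊115.6479/10⌋ = 11 → L.
Square: lon ⌊1.7153/2⌋ = 0; lat ⌊5.6479/1⌋ = 5.
Subsquare: lon ⌊1.7153/0.0833333⌋ = 20 → u; lat ⌊0.6479/0.0416667⌋ = 15 → p.

NL05up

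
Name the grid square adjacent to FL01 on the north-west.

EL92

Longitude square 0; −1 → -1, wraps to 9, carry into field.
Longitude field F = 5; −1 → 4 = E.
Latitude square 1; +1 → 2.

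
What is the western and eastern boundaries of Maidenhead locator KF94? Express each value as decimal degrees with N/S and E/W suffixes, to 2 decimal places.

38.00° E, 40.00° E

Field K=10, F=5: +10·20° lon, +5·10° lat → SW at lon 20°, lat -40°.
Square 9, 4: +9·2° lon, +4·1° lat → SW at lon 38°, lat -36°.
Cell spans 2° lon × 1° lat.
west 38.00° E, east 40.00° E.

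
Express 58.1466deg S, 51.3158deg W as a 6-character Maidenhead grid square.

GD41iu

Shift to the Maidenhead origin (180°W, 90°S): lon 128.6842, lat 31.8534.
Field: 128.6842/20 → 6 → G, 31.8534/10 → 3 → D; chars GD.
Square: 8.6842/2 → 4, 1.8534/1 → 1; chars 41.
Subsquare: 0.6842/0.0833333 → 8 → i, 0.8534/0.0416667 → 20 → u; chars iu.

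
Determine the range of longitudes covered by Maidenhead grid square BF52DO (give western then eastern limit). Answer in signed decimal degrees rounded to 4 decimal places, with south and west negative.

-149.7500, -149.6667

Field B=1, F=5: +1·20° lon, +5·10° lat → SW at lon -160°, lat -40°.
Square 5, 2: +5·2° lon, +2·1° lat → SW at lon -150°, lat -38°.
Subsquare d=3, o=14: +3·0.0833333° lon, +14·0.0416667° lat → SW at lon -149.75°, lat -37.4167°.
Cell spans 0.0833333° lon × 0.0416667° lat.
west -149.7500, east -149.6667.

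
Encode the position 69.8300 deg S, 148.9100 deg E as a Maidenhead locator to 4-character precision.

QC40

Add 180° to longitude and 90° to latitude: 328.91, 20.17.
Field: 328.91/20 → 16 → Q, 20.17/10 → 2 → C; chars QC.
Square: 8.91/2 → 4, 0.17/1 → 0; chars 40.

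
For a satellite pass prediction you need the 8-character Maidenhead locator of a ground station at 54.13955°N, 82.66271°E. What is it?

Add 180° to longitude and 90° to latitude: 262.66271, 144.13955.
Field (20°×10°, letters A–R): 262.66271/20 → 13 → N, 144.13955/10 → 14 → O; chars NO.
Square (2°×1°, digits 0–9): 2.66271/2 → 1, 4.13955/1 → 4; chars 14.
Subsquare (5′×2.5′, letters a–x): 0.66271/0.0833333 → 7 → h, 0.13955/0.0416667 → 3 → d; chars hd.
Extended square (30″×15″, digits 0–9): 0.07938/0.00833333 → 9, 0.01455/0.00416667 → 3; chars 93.

NO14hd93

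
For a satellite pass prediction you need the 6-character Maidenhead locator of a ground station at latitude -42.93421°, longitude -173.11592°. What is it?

Add 180° to longitude and 90° to latitude: 6.8841, 47.0658.
Field: lon ⌊6.8841/20⌋ = 0 → A; lat ⌊47.0658/10⌋ = 4 → E.
Square: lon ⌊6.8841/2⌋ = 3; lat ⌊7.0658/1⌋ = 7.
Subsquare: lon ⌊0.8841/0.0833333⌋ = 10 → k; lat ⌊0.0658/0.0416667⌋ = 1 → b.

AE37kb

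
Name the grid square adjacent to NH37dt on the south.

NH37ds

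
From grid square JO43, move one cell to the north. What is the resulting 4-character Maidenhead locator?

Latitude square 3; +1 → 4.
The longitude characters are unchanged.

JO44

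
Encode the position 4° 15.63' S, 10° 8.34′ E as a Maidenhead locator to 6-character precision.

Shift to the Maidenhead origin (180°W, 90°S): lon 190.1390, lat 85.7395.
Field (20°×10°, letters A–R): lon ⌊190.1390/20⌋ = 9 → J; lat ⌊85.7395/10⌋ = 8 → I.
Square (2°×1°, digits 0–9): lon ⌊10.1390/2⌋ = 5; lat ⌊5.7395/1⌋ = 5.
Subsquare (5′×2.5′, letters a–x): lon ⌊0.1390/0.0833333⌋ = 1 → b; lat ⌊0.7395/0.0416667⌋ = 17 → r.

JI55br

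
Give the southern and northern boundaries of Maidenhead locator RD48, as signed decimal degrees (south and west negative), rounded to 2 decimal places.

Field R=17, D=3: +17·20° lon, +3·10° lat → SW at lon 160°, lat -60°.
Square 4, 8: +4·2° lon, +8·1° lat → SW at lon 168°, lat -52°.
Cell spans 2° lon × 1° lat.
south -52.00, north -51.00.

-52.00, -51.00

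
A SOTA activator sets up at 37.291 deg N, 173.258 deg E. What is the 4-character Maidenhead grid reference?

Offset from 180°W / 90°S: lon 353.26°, lat 127.29°.
Field: lon ⌊353.26/20⌋ = 17 → R; lat ⌊127.29/10⌋ = 12 → M.
Square: lon ⌊13.26/2⌋ = 6; lat ⌊7.29/1⌋ = 7.

RM67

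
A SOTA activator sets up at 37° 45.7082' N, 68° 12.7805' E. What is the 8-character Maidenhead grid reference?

MM47cs52

Shift to the Maidenhead origin (180°W, 90°S): lon 248.21301, lat 127.76180.
Field: 248.21301/20 → 12 → M, 127.76180/10 → 12 → M; chars MM.
Square: 8.21301/2 → 4, 7.76180/1 → 7; chars 47.
Subsquare: 0.21301/0.0833333 → 2 → c, 0.76180/0.0416667 → 18 → s; chars cs.
Extended square: 0.04634/0.00833333 → 5, 0.01180/0.00416667 → 2; chars 52.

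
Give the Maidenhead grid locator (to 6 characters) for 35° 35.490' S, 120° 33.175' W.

Shift to the Maidenhead origin (180°W, 90°S): lon 59.4471, lat 54.4085.
Field: 59.4471/20 → 2 → C, 54.4085/10 → 5 → F; chars CF.
Square: 19.4471/2 → 9, 4.4085/1 → 4; chars 94.
Subsquare: 1.4471/0.0833333 → 17 → r, 0.4085/0.0416667 → 9 → j; chars rj.

CF94rj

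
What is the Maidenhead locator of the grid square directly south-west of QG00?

Longitude square 0; −1 → -1, wraps to 9, carry into field.
Longitude field Q = 16; −1 → 15 = P.
Latitude square 0; −1 → -1, wraps to 9, carry into field.
Latitude field G = 6; −1 → 5 = F.

PF99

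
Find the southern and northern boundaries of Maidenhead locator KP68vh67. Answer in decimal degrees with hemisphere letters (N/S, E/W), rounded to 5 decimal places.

68.32083° N, 68.32500° N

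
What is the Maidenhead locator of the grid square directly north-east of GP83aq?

GP83br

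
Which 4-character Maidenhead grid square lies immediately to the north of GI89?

GJ80

Latitude square 9; +1 → 10, wraps to 0, carry into field.
Latitude field I = 8; +1 → 9 = J.
The longitude characters are unchanged.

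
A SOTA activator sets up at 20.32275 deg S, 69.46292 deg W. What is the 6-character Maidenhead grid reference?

FG59gq

Add 180° to longitude and 90° to latitude: 110.5371, 69.6773.
Field: 110.5371/20 → 5 → F, 69.6773/10 → 6 → G; chars FG.
Square: 10.5371/2 → 5, 9.6773/1 → 9; chars 59.
Subsquare: 0.5371/0.0833333 → 6 → g, 0.6773/0.0416667 → 16 → q; chars gq.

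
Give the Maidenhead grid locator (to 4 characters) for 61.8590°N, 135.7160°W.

Shift to the Maidenhead origin (180°W, 90°S): lon 44.28, lat 151.86.
Field (20°×10°, letters A–R): 44.28/20 → 2 → C, 151.86/10 → 15 → P; chars CP.
Square (2°×1°, digits 0–9): 4.28/2 → 2, 1.86/1 → 1; chars 21.

CP21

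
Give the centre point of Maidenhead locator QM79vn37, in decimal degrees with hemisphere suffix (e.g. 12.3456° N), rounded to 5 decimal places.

Field Q=16, M=12: +16·20° lon, +12·10° lat → SW at lon 140°, lat 30°.
Square 7, 9: +7·2° lon, +9·1° lat → SW at lon 154°, lat 39°.
Subsquare v=21, n=13: +21·0.0833333° lon, +13·0.0416667° lat → SW at lon 155.75°, lat 39.5417°.
Extended square 3, 7: +3·0.00833333° lon, +7·0.00416667° lat → SW at lon 155.775°, lat 39.5708°.
Cell spans 0.00833333° lon × 0.00416667° lat. Centre is SW corner plus half of each.
latitude 39.57292° N, longitude 155.77917° E.

39.57292° N, 155.77917° E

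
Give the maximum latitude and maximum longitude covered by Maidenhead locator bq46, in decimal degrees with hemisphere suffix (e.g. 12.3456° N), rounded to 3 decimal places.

77.000° N, 150.000° W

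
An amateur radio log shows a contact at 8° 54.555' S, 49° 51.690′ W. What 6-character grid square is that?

GI51bc

Shift to the Maidenhead origin (180°W, 90°S): lon 130.1385, lat 81.0907.
Field: lon ⌊130.1385/20⌋ = 6 → G; lat ⌊81.0907/10⌋ = 8 → I.
Square: lon ⌊10.1385/2⌋ = 5; lat ⌊1.0907/1⌋ = 1.
Subsquare: lon ⌊0.1385/0.0833333⌋ = 1 → b; lat ⌊0.0907/0.0416667⌋ = 2 → c.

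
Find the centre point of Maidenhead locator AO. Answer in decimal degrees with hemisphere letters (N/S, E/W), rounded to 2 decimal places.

55.00° N, 170.00° W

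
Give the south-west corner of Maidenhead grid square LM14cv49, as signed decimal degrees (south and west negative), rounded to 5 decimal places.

34.91250, 42.20000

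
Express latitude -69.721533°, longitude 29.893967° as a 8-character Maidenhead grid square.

Shift to the Maidenhead origin (180°W, 90°S): lon 209.89397, lat 20.27847.
Field: lon ⌊209.89397/20⌋ = 10 → K; lat ⌊20.27847/10⌋ = 2 → C.
Square: lon ⌊9.89397/2⌋ = 4; lat ⌊0.27847/1⌋ = 0.
Subsquare: lon ⌊1.89397/0.0833333⌋ = 22 → w; lat ⌊0.27847/0.0416667⌋ = 6 → g.
Extended square: lon ⌊0.06063/0.00833333⌋ = 7; lat ⌊0.02847/0.00416667⌋ = 6.

KC40wg76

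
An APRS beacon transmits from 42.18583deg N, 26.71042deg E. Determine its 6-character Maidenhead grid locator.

KN32ie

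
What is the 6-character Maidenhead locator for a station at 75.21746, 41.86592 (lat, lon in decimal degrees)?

Shift to the Maidenhead origin (180°W, 90°S): lon 221.8659, lat 165.2175.
Field (20°×10°, letters A–R): lon ⌊221.8659/20⌋ = 11 → L; lat ⌊165.2175/10⌋ = 16 → Q.
Square (2°×1°, digits 0–9): lon ⌊1.8659/2⌋ = 0; lat ⌊5.2175/1⌋ = 5.
Subsquare (5′×2.5′, letters a–x): lon ⌊1.8659/0.0833333⌋ = 22 → w; lat ⌊0.2175/0.0416667⌋ = 5 → f.

LQ05wf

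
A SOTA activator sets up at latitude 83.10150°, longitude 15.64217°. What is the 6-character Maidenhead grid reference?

JR73tc

Offset from 180°W / 90°S: lon 195.6422°, lat 173.1015°.
Field: 195.6422/20 → 9 → J, 173.1015/10 → 17 → R; chars JR.
Square: 15.6422/2 → 7, 3.1015/1 → 3; chars 73.
Subsquare: 1.6422/0.0833333 → 19 → t, 0.1015/0.0416667 → 2 → c; chars tc.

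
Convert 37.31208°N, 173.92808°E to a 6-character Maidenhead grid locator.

Add 180° to longitude and 90° to latitude: 353.9281, 127.3121.
Field (20°×10°, letters A–R): 353.9281/20 → 17 → R, 127.3121/10 → 12 → M; chars RM.
Square (2°×1°, digits 0–9): 13.9281/2 → 6, 7.3121/1 → 7; chars 67.
Subsquare (5′×2.5′, letters a–x): 1.9281/0.0833333 → 23 → x, 0.3121/0.0416667 → 7 → h; chars xh.

RM67xh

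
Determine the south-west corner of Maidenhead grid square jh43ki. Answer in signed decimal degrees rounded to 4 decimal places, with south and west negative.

Field J=9, H=7: +9·20° lon, +7·10° lat → SW at lon 0°, lat -20°.
Square 4, 3: +4·2° lon, +3·1° lat → SW at lon 8°, lat -17°.
Subsquare k=10, i=8: +10·0.0833333° lon, +8·0.0416667° lat → SW at lon 8.83333°, lat -16.6667°.
latitude -16.6667, longitude 8.8333.

-16.6667, 8.8333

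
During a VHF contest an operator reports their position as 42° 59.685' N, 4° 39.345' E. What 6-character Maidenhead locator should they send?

JN22hx

Add 180° to longitude and 90° to latitude: 184.6558, 132.9948.
Field: lon ⌊184.6558/20⌋ = 9 → J; lat ⌊132.9948/10⌋ = 13 → N.
Square: lon ⌊4.6558/2⌋ = 2; lat ⌊2.9948/1⌋ = 2.
Subsquare: lon ⌊0.6558/0.0833333⌋ = 7 → h; lat ⌊0.9948/0.0416667⌋ = 23 → x.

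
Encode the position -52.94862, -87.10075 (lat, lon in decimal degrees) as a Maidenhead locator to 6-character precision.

Offset from 180°W / 90°S: lon 92.8992°, lat 37.0514°.
Field: 92.8992/20 → 4 → E, 37.0514/10 → 3 → D; chars ED.
Square: 12.8992/2 → 6, 7.0514/1 → 7; chars 67.
Subsquare: 0.8992/0.0833333 → 10 → k, 0.0514/0.0416667 → 1 → b; chars kb.

ED67kb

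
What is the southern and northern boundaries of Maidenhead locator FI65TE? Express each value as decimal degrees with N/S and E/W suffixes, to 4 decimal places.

4.8333° S, 4.7917° S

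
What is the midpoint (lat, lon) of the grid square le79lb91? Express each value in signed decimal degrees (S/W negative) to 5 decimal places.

Field L=11, E=4: +11·20° lon, +4·10° lat → SW at lon 40°, lat -50°.
Square 7, 9: +7·2° lon, +9·1° lat → SW at lon 54°, lat -41°.
Subsquare l=11, b=1: +11·0.0833333° lon, +1·0.0416667° lat → SW at lon 54.9167°, lat -40.9583°.
Extended square 9, 1: +9·0.00833333° lon, +1·0.00416667° lat → SW at lon 54.9917°, lat -40.9542°.
Cell spans 0.00833333° lon × 0.00416667° lat. Centre is SW corner plus half of each.
latitude -40.95208, longitude 54.99583.

-40.95208, 54.99583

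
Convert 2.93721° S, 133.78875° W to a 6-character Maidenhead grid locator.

Offset from 180°W / 90°S: lon 46.2113°, lat 87.0628°.
Field: lon ⌊46.2113/20⌋ = 2 → C; lat ⌊87.0628/10⌋ = 8 → I.
Square: lon ⌊6.2113/2⌋ = 3; lat ⌊7.0628/1⌋ = 7.
Subsquare: lon ⌊0.2113/0.0833333⌋ = 2 → c; lat ⌊0.0628/0.0416667⌋ = 1 → b.

CI37cb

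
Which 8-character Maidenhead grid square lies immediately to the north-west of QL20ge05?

Longitude extended square 0; −1 → -1, wraps to 9, carry into subsquare.
Longitude subsquare g = 6; −1 → 5 = f.
Latitude extended square 5; +1 → 6.

QL20fe96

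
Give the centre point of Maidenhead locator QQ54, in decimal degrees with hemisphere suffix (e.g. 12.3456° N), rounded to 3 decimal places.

Field Q=16, Q=16: +16·20° lon, +16·10° lat → SW at lon 140°, lat 70°.
Square 5, 4: +5·2° lon, +4·1° lat → SW at lon 150°, lat 74°.
Cell spans 2° lon × 1° lat. Centre is SW corner plus half of each.
latitude 74.500° N, longitude 151.000° E.

74.500° N, 151.000° E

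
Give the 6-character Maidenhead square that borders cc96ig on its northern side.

Latitude subsquare g = 6; +1 → 7 = h.
The longitude characters are unchanged.

CC96ih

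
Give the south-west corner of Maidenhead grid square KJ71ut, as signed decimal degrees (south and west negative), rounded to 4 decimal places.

1.7917, 35.6667

Field K=10, J=9: +10·20° lon, +9·10° lat → SW at lon 20°, lat 0°.
Square 7, 1: +7·2° lon, +1·1° lat → SW at lon 34°, lat 1°.
Subsquare u=20, t=19: +20·0.0833333° lon, +19·0.0416667° lat → SW at lon 35.6667°, lat 1.79167°.
latitude 1.7917, longitude 35.6667.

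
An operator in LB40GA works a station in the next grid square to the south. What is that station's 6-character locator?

LA49gx

Latitude subsquare a = 0; −1 → -1, wraps to 23 = x, carry into square.
Latitude square 0; −1 → -1, wraps to 9, carry into field.
Latitude field B = 1; −1 → 0 = A.
The longitude characters are unchanged.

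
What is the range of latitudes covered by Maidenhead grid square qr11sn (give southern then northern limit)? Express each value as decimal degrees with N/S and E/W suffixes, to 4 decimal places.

Field Q=16, R=17: +16·20° lon, +17·10° lat → SW at lon 140°, lat 80°.
Square 1, 1: +1·2° lon, +1·1° lat → SW at lon 142°, lat 81°.
Subsquare s=18, n=13: +18·0.0833333° lon, +13·0.0416667° lat → SW at lon 143.5°, lat 81.5417°.
Cell spans 0.0833333° lon × 0.0416667° lat.
south 81.5417° N, north 81.5833° N.

81.5417° N, 81.5833° N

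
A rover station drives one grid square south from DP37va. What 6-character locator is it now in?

DP36vx

Latitude subsquare a = 0; −1 → -1, wraps to 23 = x, carry into square.
Latitude square 7; −1 → 6.
The longitude characters are unchanged.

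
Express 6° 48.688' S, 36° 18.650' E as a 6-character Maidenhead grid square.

Offset from 180°W / 90°S: lon 216.3108°, lat 83.1885°.
Field: 216.3108/20 → 10 → K, 83.1885/10 → 8 → I; chars KI.
Square: 16.3108/2 → 8, 3.1885/1 → 3; chars 83.
Subsquare: 0.3108/0.0833333 → 3 → d, 0.1885/0.0416667 → 4 → e; chars de.

KI83de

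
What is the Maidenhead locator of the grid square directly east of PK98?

QK08

Longitude square 9; +1 → 10, wraps to 0, carry into field.
Longitude field P = 15; +1 → 16 = Q.
The latitude characters are unchanged.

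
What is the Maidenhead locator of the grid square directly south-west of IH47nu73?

IH47nu62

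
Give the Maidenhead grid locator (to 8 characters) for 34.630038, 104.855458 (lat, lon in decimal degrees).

OM24kp21

Offset from 180°W / 90°S: lon 284.85546°, lat 124.63004°.
Field: lon ⌊284.85546/20⌋ = 14 → O; lat ⌊124.63004/10⌋ = 12 → M.
Square: lon ⌊4.85546/2⌋ = 2; lat ⌊4.63004/1⌋ = 4.
Subsquare: lon ⌊0.85546/0.0833333⌋ = 10 → k; lat ⌊0.63004/0.0416667⌋ = 15 → p.
Extended square: lon ⌊0.02212/0.00833333⌋ = 2; lat ⌊0.00504/0.00416667⌋ = 1.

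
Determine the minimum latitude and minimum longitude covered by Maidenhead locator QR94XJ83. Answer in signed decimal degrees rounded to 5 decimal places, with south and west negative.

84.38750, 159.98333

Field Q=16, R=17: +16·20° lon, +17·10° lat → SW at lon 140°, lat 80°.
Square 9, 4: +9·2° lon, +4·1° lat → SW at lon 158°, lat 84°.
Subsquare x=23, j=9: +23·0.0833333° lon, +9·0.0416667° lat → SW at lon 159.917°, lat 84.375°.
Extended square 8, 3: +8·0.00833333° lon, +3·0.00416667° lat → SW at lon 159.983°, lat 84.3875°.
latitude 84.38750, longitude 159.98333.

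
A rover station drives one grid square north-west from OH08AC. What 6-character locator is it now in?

Longitude subsquare a = 0; −1 → -1, wraps to 23 = x, carry into square.
Longitude square 0; −1 → -1, wraps to 9, carry into field.
Longitude field O = 14; −1 → 13 = N.
Latitude subsquare c = 2; +1 → 3 = d.

NH98xd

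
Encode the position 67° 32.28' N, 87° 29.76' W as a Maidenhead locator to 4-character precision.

Shift to the Maidenhead origin (180°W, 90°S): lon 92.50, lat 157.54.
Field: lon ⌊92.50/20⌋ = 4 → E; lat ⌊157.54/10⌋ = 15 → P.
Square: lon ⌊12.50/2⌋ = 6; lat ⌊7.54/1⌋ = 7.

EP67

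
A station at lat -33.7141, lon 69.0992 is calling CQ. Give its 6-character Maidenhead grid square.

Shift to the Maidenhead origin (180°W, 90°S): lon 249.0992, lat 56.2859.
Field (20°×10°, letters A–R): lon ⌊249.0992/20⌋ = 12 → M; lat ⌊56.2859/10⌋ = 5 → F.
Square (2°×1°, digits 0–9): lon ⌊9.0992/2⌋ = 4; lat ⌊6.2859/1⌋ = 6.
Subsquare (5′×2.5′, letters a–x): lon ⌊1.0992/0.0833333⌋ = 13 → n; lat ⌊0.2859/0.0416667⌋ = 6 → g.

MF46ng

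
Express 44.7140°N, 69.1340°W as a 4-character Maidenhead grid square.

Shift to the Maidenhead origin (180°W, 90°S): lon 110.87, lat 134.71.
Field (20°×10°, letters A–R): 110.87/20 → 5 → F, 134.71/10 → 13 → N; chars FN.
Square (2°×1°, digits 0–9): 10.87/2 → 5, 4.71/1 → 4; chars 54.

FN54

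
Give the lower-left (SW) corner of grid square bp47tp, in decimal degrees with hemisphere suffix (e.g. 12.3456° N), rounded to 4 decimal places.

67.6250° N, 150.4167° W

Field B=1, P=15: +1·20° lon, +15·10° lat → SW at lon -160°, lat 60°.
Square 4, 7: +4·2° lon, +7·1° lat → SW at lon -152°, lat 67°.
Subsquare t=19, p=15: +19·0.0833333° lon, +15·0.0416667° lat → SW at lon -150.417°, lat 67.625°.
latitude 67.6250° N, longitude 150.4167° W.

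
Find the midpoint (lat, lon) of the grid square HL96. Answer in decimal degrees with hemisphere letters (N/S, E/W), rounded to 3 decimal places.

Field H=7, L=11: +7·20° lon, +11·10° lat → SW at lon -40°, lat 20°.
Square 9, 6: +9·2° lon, +6·1° lat → SW at lon -22°, lat 26°.
Cell spans 2° lon × 1° lat. Centre is SW corner plus half of each.
latitude 26.500° N, longitude 21.000° W.

26.500° N, 21.000° W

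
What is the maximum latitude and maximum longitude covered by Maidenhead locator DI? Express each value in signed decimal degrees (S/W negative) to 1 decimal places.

0.0, -100.0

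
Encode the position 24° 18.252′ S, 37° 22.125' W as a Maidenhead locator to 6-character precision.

Offset from 180°W / 90°S: lon 142.6312°, lat 65.6958°.
Field: 142.6312/20 → 7 → H, 65.6958/10 → 6 → G; chars HG.
Square: 2.6312/2 → 1, 5.6958/1 → 5; chars 15.
Subsquare: 0.6312/0.0833333 → 7 → h, 0.6958/0.0416667 → 16 → q; chars hq.

HG15hq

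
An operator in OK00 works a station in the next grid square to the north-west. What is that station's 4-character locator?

NK91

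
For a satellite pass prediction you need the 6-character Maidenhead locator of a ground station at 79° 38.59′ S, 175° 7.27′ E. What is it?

RB70ni

Shift to the Maidenhead origin (180°W, 90°S): lon 355.1212, lat 10.3568.
Field: 355.1212/20 → 17 → R, 10.3568/10 → 1 → B; chars RB.
Square: 15.1212/2 → 7, 0.3568/1 → 0; chars 70.
Subsquare: 1.1212/0.0833333 → 13 → n, 0.3568/0.0416667 → 8 → i; chars ni.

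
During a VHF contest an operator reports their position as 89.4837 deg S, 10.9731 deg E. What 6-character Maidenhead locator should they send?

Offset from 180°W / 90°S: lon 190.9731°, lat 0.5163°.
Field: 190.9731/20 → 9 → J, 0.5163/10 → 0 → A; chars JA.
Square: 10.9731/2 → 5, 0.5163/1 → 0; chars 50.
Subsquare: 0.9731/0.0833333 → 11 → l, 0.5163/0.0416667 → 12 → m; chars lm.

JA50lm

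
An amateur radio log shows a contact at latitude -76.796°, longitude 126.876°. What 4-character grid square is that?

PB33

Shift to the Maidenhead origin (180°W, 90°S): lon 306.88, lat 13.20.
Field: 306.88/20 → 15 → P, 13.20/10 → 1 → B; chars PB.
Square: 6.88/2 → 3, 3.20/1 → 3; chars 33.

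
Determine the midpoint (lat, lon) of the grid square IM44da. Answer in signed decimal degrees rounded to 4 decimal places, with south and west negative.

34.0208, -11.7083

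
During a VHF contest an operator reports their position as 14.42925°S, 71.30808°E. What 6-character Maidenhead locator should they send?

Add 180° to longitude and 90° to latitude: 251.3081, 75.5708.
Field: lon ⌊251.3081/20⌋ = 12 → M; lat ⌊75.5708/10⌋ = 7 → H.
Square: lon ⌊11.3081/2⌋ = 5; lat ⌊5.5708/1⌋ = 5.
Subsquare: lon ⌊1.3081/0.0833333⌋ = 15 → p; lat ⌊0.5708/0.0416667⌋ = 13 → n.

MH55pn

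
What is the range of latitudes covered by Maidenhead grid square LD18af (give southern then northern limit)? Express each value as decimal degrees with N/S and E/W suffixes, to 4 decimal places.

51.7917° S, 51.7500° S

Field L=11, D=3: +11·20° lon, +3·10° lat → SW at lon 40°, lat -60°.
Square 1, 8: +1·2° lon, +8·1° lat → SW at lon 42°, lat -52°.
Subsquare a=0, f=5: +0·0.0833333° lon, +5·0.0416667° lat → SW at lon 42°, lat -51.7917°.
Cell spans 0.0833333° lon × 0.0416667° lat.
south 51.7917° S, north 51.7500° S.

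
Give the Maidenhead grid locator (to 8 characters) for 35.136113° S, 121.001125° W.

Add 180° to longitude and 90° to latitude: 58.99887, 54.86389.
Field (20°×10°, letters A–R): 58.99887/20 → 2 → C, 54.86389/10 → 5 → F; chars CF.
Square (2°×1°, digits 0–9): 18.99887/2 → 9, 4.86389/1 → 4; chars 94.
Subsquare (5′×2.5′, letters a–x): 0.99887/0.0833333 → 11 → l, 0.86389/0.0416667 → 20 → u; chars lu.
Extended square (30″×15″, digits 0–9): 0.08221/0.00833333 → 9, 0.03055/0.00416667 → 7; chars 97.

CF94lu97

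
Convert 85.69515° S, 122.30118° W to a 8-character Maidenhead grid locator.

Add 180° to longitude and 90° to latitude: 57.69882, 4.30485.
Field (20°×10°, letters A–R): 57.69882/20 → 2 → C, 4.30485/10 → 0 → A; chars CA.
Square (2°×1°, digits 0–9): 17.69882/2 → 8, 4.30485/1 → 4; chars 84.
Subsquare (5′×2.5′, letters a–x): 1.69882/0.0833333 → 20 → u, 0.30485/0.0416667 → 7 → h; chars uh.
Extended square (30″×15″, digits 0–9): 0.03215/0.00833333 → 3, 0.01318/0.00416667 → 3; chars 33.

CA84uh33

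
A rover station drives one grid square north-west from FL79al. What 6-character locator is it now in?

Longitude subsquare a = 0; −1 → -1, wraps to 23 = x, carry into square.
Longitude square 7; −1 → 6.
Latitude subsquare l = 11; +1 → 12 = m.

FL69xm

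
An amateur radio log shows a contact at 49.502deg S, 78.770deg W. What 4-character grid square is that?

Add 180° to longitude and 90° to latitude: 101.23, 40.50.
Field (20°×10°, letters A–R): lon ⌊101.23/20⌋ = 5 → F; lat ⌊40.50/10⌋ = 4 → E.
Square (2°×1°, digits 0–9): lon ⌊1.23/2⌋ = 0; lat ⌊0.50/1⌋ = 0.

FE00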